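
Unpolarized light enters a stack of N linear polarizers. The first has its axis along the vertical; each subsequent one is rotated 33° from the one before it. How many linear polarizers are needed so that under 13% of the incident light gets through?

First polarizer halves the unpolarized light: factor 1/2.
Each further stage multiplies by cos²(33°) = 0.7034.
After N polarizers: T = 0.5·0.7034^(N−1). Require T < 0.13 ⇒ N−1 > ln(0.13/0.5)/ln(0.7034) = 3.83, so N−1 ≥ 4 and N = 5.
Check: N=5 gives T = 0.1224 < 0.13; N=4 gives T = 0.174.

N = 5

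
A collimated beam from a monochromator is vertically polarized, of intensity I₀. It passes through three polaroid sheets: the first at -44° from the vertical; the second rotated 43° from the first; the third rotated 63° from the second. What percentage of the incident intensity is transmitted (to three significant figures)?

I₁ = I₀ cos²(-44° − 0°) = I₀ cos²(44°) = 0.5174 I₀.
I₂ = I₁ cos²(43°) = 0.5174 · 0.5349 I₀ = 0.2768 I₀.
I₃ = I₂ cos²(63°) = 0.2768 · 0.2061 I₀ = 0.05704 I₀.
That is 5.704% of the incident intensity.

≈ 5.70%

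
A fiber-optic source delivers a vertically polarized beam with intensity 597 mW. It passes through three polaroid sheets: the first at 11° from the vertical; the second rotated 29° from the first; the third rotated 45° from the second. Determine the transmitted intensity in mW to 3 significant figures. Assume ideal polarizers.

I ≈ 220 mW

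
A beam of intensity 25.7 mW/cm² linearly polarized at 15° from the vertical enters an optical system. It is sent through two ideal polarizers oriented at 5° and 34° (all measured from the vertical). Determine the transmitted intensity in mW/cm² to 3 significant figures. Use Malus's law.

I ≈ 19.1 mW/cm²

By Malus's law, I₁ = 25.7 mW/cm² · cos²(10°) = 24.93 mW/cm².
I₂ = I₁ · cos²(29°) = 24.93 · 0.765 = 19.07 mW/cm².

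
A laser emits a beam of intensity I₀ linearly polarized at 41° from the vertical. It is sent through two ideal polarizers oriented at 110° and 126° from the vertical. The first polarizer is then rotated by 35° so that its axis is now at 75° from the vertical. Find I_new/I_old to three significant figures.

Before rotation:
By Malus's law, I₁ = I₀ cos²(110° − 41°) = I₀ cos²(69°) = 0.1284 I₀.
I₂ = I₁ cos²(126° − 110°) = 0.1284 I₀ · cos²(16°) = 0.1187 I₀.
After rotation:
I₁ = I₀ cos²(75° − 41°) = I₀ cos²(34°) = 0.6873 I₀.
I₂ = I₁ cos²(126° − 75°) = 0.6873 I₀ · cos²(51°) = 0.2722 I₀.
Ratio = 0.2722 / 0.1187 = 2.294.

I_new/I_old ≈ 2.29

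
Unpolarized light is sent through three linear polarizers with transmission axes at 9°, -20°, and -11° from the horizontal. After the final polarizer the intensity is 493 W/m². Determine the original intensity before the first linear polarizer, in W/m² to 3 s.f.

I₀ ≈ 1320 W/m²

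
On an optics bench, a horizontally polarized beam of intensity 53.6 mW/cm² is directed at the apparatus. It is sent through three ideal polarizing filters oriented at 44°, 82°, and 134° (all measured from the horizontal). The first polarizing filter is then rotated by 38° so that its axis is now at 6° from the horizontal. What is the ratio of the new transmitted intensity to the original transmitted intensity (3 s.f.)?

Before rotation:
I₁ = I₀ cos²(44° − 0°) = I₀ cos²(44°) = 0.5174 I₀.
I₂ = I₁ cos²(82° − 44°) = 0.5174 I₀ · cos²(38°) = 0.3213 I₀.
I₃ = I₂ cos²(134° − 82°) = 0.3213 I₀ · cos²(52°) = 0.1218 I₀.
After rotation:
I₁ = I₀ cos²(6° − 0°) = I₀ cos²(6°) = 0.9891 I₀.
I₂ = I₁ cos²(82° − 6°) = 0.9891 I₀ · cos²(76°) = 0.05789 I₀.
I₃ = I₂ cos²(134° − 82°) = 0.05789 I₀ · cos²(52°) = 0.02194 I₀.
Ratio = 0.02194 / 0.1218 = 0.1802.

I_new/I_old ≈ 0.180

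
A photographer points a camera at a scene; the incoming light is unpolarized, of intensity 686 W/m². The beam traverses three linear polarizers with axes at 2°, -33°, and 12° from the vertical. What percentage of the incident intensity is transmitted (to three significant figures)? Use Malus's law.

Unpolarized light through the first polarizer → I₁ = 686 W/m²/2 = 343 W/m², polarized at 2°.
I₂ = I₁ · cos²(35°) = 343 · 0.671 = 230.2 W/m².
I₃ = I₂ · cos²(45°) = 230.2 · 0.5 = 115.1 W/m².
That is 16.78% of the incident intensity.

≈ 16.8%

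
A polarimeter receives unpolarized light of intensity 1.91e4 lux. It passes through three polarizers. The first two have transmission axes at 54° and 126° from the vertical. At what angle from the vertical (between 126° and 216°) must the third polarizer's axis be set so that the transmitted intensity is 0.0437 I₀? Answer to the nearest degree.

θ ≈ 143°

Unpolarized light through the first polarizer → I₁ = ½ I₀, now polarized at 54°.
I₂ = I₁ cos²(126° − 54°) = 0.5 I₀ · cos²(72°) = 0.04775 I₀.
Need I₃/I₀ = 0.0437, so cos²(θ − 126°) = 0.0437 / 0.04775 = 0.9153.
θ − 126° = arccos(√0.9153) = 16.9°, giving θ ≈ 126 + 16.9 = 142.9°.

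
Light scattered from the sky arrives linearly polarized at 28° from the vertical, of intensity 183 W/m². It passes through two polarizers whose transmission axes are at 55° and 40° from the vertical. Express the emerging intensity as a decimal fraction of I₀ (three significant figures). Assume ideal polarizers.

I/I₀ ≈ 0.741

I₁ = 183 W/m² · cos²(27°) = 145.3 W/m².
I₂ = I₁ · cos²(15°) = 145.3 · 0.933 = 135.6 W/m².
Transmitted fraction = 0.7407.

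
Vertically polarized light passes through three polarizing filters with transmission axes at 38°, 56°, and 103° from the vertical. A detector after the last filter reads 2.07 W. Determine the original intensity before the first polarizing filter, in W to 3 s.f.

By Malus's law, I₁ = I₀ cos²(38° − 0°) = I₀ cos²(38°) = 0.621 I₀.
I₂ = I₁ cos²(56° − 38°) = 0.621 I₀ · cos²(18°) = 0.5617 I₀.
I₃ = I₂ cos²(103° − 56°) = 0.5617 I₀ · cos²(47°) = 0.2612 I₀.
So 2.07 W = 0.2612 I₀, giving I₀ = 2.07/0.2612 = 7.924 W.

I₀ ≈ 7.92 W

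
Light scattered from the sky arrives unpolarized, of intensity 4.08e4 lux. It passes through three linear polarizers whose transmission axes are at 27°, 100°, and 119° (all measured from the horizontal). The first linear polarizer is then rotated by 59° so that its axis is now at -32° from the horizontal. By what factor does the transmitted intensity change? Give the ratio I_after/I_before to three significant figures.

I_new/I_old ≈ 5.24

Before rotation:
Unpolarized light through the first polarizer → I₁ = ½ I₀, now polarized at 27°.
I₂ = I₁ cos²(100° − 27°) = 0.5 I₀ · cos²(73°) = 0.04274 I₀.
I₃ = I₂ cos²(119° − 100°) = 0.04274 I₀ · cos²(19°) = 0.03821 I₀.
After rotation:
Unpolarized light through the first polarizer → I₁ = ½ I₀, now polarized at -32°.
Angle between axes 1 and 2: 48°. I₂ = 0.5 I₀ · cos²(48°) = 0.2239 I₀.
I₃ = I₂ cos²(119° − 100°) = 0.2239 I₀ · cos²(19°) = 0.2001 I₀.
Ratio = 0.2001 / 0.03821 = 5.238.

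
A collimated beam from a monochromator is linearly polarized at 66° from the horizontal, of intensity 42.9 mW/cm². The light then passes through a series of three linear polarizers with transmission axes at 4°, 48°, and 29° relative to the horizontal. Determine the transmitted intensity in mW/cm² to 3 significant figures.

I ≈ 4.37 mW/cm²

I₁ = 42.9 mW/cm² · cos²(62°) = 9.455 mW/cm².
I₂ = I₁ · cos²(44°) = 9.455 · 0.5174 = 4.893 mW/cm².
I₃ = I₂ · cos²(19°) = 4.893 · 0.894 = 4.374 mW/cm².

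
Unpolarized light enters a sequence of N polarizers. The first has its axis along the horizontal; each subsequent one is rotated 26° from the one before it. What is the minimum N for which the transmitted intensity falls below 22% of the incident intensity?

N = 5

First polarizer halves the unpolarized light: factor 1/2.
Each further stage multiplies by cos²(26°) = 0.8078.
After N polarizers: T = 0.5·0.8078^(N−1). Require T < 0.22 ⇒ N−1 > ln(0.22/0.5)/ln(0.8078) = 3.85, so N−1 ≥ 4 and N = 5.
Check: N=5 gives T = 0.2129 < 0.22; N=4 gives T = 0.2636.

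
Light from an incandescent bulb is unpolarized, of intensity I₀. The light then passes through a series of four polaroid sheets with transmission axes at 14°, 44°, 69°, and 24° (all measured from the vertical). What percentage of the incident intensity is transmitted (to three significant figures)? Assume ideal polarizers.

≈ 15.4%

Unpolarized light through the first polarizer → I₁ = ½ I₀, now polarized at 14°.
I₂ = I₁ cos²(44° − 14°) = 0.5 I₀ · cos²(30°) = 0.375 I₀.
I₃ = I₂ cos²(69° − 44°) = 0.375 I₀ · cos²(25°) = 0.308 I₀.
I₄ = I₃ cos²(24° − 69°) = 0.308 I₀ · cos²(45°) = 0.154 I₀.
That is 15.4% of the incident intensity.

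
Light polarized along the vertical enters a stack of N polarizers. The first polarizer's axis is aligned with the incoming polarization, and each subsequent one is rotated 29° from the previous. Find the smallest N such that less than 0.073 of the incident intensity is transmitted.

N = 11

First polarizer is aligned with the polarization: full transmission.
Each further stage multiplies by cos²(29°) = 0.765.
After N polarizers: T = 0.765^(N−1). Require T < 0.073 ⇒ N−1 > ln(0.073)/ln(0.765) = 9.77, so N−1 ≥ 10 and N = 11.
Check: N=11 gives T = 0.06861 < 0.073; N=10 gives T = 0.08969.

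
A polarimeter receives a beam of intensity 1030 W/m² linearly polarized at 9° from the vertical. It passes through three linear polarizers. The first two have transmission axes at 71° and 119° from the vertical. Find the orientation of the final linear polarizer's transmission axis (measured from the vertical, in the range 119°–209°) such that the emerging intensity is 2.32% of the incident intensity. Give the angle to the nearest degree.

I₁ = I₀ cos²(71° − 9°) = I₀ cos²(62°) = 0.2204 I₀.
I₂ = I₁ cos²(119° − 71°) = 0.2204 I₀ · cos²(48°) = 0.09868 I₀.
Need I₃/I₀ = 0.0232, so cos²(θ − 119°) = 0.0232 / 0.09868 = 0.2351.
θ − 119° = arccos(√0.2351) = 61.0°, giving θ ≈ 119 + 61.0 = 180.0°.

θ ≈ 180°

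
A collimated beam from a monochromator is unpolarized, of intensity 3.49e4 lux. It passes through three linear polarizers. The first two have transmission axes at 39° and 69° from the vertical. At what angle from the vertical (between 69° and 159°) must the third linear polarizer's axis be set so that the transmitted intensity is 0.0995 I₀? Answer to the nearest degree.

θ ≈ 128°

Unpolarized light through the first polarizer → I₁ = ½ I₀, now polarized at 39°.
I₂ = I₁ cos²(69° − 39°) = 0.5 I₀ · cos²(30°) = 0.375 I₀.
Need I₃/I₀ = 0.0995, so cos²(θ − 69°) = 0.0995 / 0.375 = 0.2653.
θ − 69° = arccos(√0.2653) = 59.0°, giving θ ≈ 69 + 59.0 = 128.0°.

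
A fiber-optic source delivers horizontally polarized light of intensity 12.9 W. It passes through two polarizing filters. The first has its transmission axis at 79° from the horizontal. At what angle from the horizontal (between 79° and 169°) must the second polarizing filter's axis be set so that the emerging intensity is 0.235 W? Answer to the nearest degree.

θ ≈ 124°

By Malus's law, I₁ = I₀ cos²(79° − 0°) = I₀ cos²(79°) = 0.03641 I₀.
Target fraction: 0.235 / 12.9 W = 0.01822 of I₀.
Need I₂/I₀ = 0.01822, so cos²(θ − 79°) = 0.01822 / 0.03641 = 0.5004.
θ − 79° = arccos(√0.5004) = 45.0°, giving θ ≈ 79 + 45.0 = 124.0°.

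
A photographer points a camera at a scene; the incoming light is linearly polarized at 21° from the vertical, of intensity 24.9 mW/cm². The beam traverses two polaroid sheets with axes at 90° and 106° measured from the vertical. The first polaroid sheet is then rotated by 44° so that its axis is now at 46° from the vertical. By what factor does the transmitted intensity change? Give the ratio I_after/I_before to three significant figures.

I_new/I_old ≈ 1.73

Before rotation:
By Malus's law, I₁ = I₀ cos²(90° − 21°) = I₀ cos²(69°) = 0.1284 I₀.
I₂ = I₁ cos²(106° − 90°) = 0.1284 I₀ · cos²(16°) = 0.1187 I₀.
After rotation:
I₁ = I₀ cos²(46° − 21°) = I₀ cos²(25°) = 0.8214 I₀.
I₂ = I₁ cos²(106° − 46°) = 0.8214 I₀ · cos²(60°) = 0.2053 I₀.
Ratio = 0.2053 / 0.1187 = 1.73.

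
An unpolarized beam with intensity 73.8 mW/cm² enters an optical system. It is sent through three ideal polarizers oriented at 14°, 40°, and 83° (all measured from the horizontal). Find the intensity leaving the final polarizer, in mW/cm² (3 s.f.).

I ≈ 15.9 mW/cm²

Unpolarized light through the first polarizer → I₁ = 73.8 mW/cm²/2 = 36.9 mW/cm², polarized at 14°.
I₂ = I₁ · cos²(26°) = 36.9 · 0.8078 = 29.81 mW/cm².
I₃ = I₂ · cos²(43°) = 29.81 · 0.5349 = 15.94 mW/cm².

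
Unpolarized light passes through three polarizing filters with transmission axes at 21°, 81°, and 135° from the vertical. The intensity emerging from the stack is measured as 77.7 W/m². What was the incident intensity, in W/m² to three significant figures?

Unpolarized light through the first polarizer → I₁ = ½ I₀, now polarized at 21°.
I₂ = I₁ cos²(81° − 21°) = 0.5 I₀ · cos²(60°) = 0.125 I₀.
I₃ = I₂ cos²(135° − 81°) = 0.125 I₀ · cos²(54°) = 0.04319 I₀.
So 77.7 W/m² = 0.04319 I₀, giving I₀ = 77.7/0.04319 = 1799 W/m².

I₀ ≈ 1800 W/m²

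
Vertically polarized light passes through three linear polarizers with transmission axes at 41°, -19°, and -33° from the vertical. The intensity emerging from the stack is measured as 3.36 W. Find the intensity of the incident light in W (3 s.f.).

I₀ ≈ 25.1 W

I₁ = I₀ cos²(41° − 0°) = I₀ cos²(41°) = 0.5696 I₀.
I₂ = I₁ cos²(-19° − 41°) = 0.5696 I₀ · cos²(60°) = 0.1424 I₀.
I₃ = I₂ cos²(-33° + 19°) = 0.1424 I₀ · cos²(14°) = 0.1341 I₀.
So 3.36 W = 0.1341 I₀, giving I₀ = 3.36/0.1341 = 25.06 W.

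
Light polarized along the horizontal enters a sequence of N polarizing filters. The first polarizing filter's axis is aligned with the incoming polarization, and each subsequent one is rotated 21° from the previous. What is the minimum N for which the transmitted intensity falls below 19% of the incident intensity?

N = 14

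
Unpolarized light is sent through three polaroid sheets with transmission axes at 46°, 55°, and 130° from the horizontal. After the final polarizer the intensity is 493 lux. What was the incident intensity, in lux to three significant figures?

Unpolarized light through the first polarizer → I₁ = ½ I₀, now polarized at 46°.
I₂ = I₁ cos²(55° − 46°) = 0.5 I₀ · cos²(9°) = 0.4878 I₀.
I₃ = I₂ cos²(130° − 55°) = 0.4878 I₀ · cos²(75°) = 0.03267 I₀.
So 493 lux = 0.03267 I₀, giving I₀ = 493/0.03267 = 1.509e+04 lux.

I₀ ≈ 1.51e4 lux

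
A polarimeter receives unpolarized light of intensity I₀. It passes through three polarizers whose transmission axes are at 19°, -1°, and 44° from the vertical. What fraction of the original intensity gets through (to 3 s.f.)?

≈ 0.221 I₀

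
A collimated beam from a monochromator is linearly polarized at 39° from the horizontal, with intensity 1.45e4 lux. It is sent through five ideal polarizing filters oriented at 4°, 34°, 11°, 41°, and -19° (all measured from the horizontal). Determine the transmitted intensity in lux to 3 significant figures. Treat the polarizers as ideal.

I ≈ 1160 lux

I₁ = 1.45e4 lux · cos²(35°) = 9730 lux.
I₂ = I₁ · cos²(30°) = 9730 · 0.75 = 7297 lux.
I₃ = I₂ · cos²(23°) = 7297 · 0.8473 = 6183 lux.
I₄ = I₃ · cos²(30°) = 6183 · 0.75 = 4637 lux.
I₅ = I₄ · cos²(60°) = 4637 · 0.25 = 1159 lux.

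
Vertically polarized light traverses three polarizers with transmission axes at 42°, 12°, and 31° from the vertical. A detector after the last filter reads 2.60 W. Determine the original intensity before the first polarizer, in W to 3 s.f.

I₀ ≈ 7.02 W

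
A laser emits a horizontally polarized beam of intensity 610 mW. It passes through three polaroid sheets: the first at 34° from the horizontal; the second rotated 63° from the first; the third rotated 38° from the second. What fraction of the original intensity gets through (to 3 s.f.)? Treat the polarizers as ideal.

I/I₀ ≈ 0.0880

By Malus's law, I₁ = 610 mW · cos²(34°) = 419.3 mW.
I₂ = I₁ · cos²(63°) = 419.3 · 0.2061 = 86.41 mW.
I₃ = I₂ · cos²(38°) = 86.41 · 0.621 = 53.66 mW.
Transmitted fraction = 0.08796.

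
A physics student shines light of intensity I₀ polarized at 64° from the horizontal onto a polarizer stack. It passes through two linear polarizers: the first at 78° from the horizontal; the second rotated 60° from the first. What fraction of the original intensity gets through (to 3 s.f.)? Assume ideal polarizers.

I₁ = I₀ cos²(78° − 64°) = I₀ cos²(14°) = 0.9415 I₀.
I₂ = I₁ cos²(60°) = 0.9415 · 0.25 I₀ = 0.2354 I₀.
Transmitted fraction = 0.2354.

≈ 0.235 I₀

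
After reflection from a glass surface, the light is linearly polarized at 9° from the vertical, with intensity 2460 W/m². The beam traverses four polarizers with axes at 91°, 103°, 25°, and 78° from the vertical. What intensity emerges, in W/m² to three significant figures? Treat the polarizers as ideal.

I ≈ 0.714 W/m²

I₁ = 2460 W/m² · cos²(82°) = 47.65 W/m².
I₂ = I₁ · cos²(12°) = 47.65 · 0.9568 = 45.59 W/m².
I₃ = I₂ · cos²(78°) = 45.59 · 0.04323 = 1.971 W/m².
I₄ = I₃ · cos²(53°) = 1.971 · 0.3622 = 0.7137 W/m².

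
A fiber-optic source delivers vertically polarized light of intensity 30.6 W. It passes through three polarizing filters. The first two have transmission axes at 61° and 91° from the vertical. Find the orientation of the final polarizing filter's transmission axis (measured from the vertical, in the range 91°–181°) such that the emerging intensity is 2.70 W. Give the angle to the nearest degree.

θ ≈ 136°

By Malus's law, I₁ = I₀ cos²(61° − 0°) = I₀ cos²(61°) = 0.235 I₀.
I₂ = I₁ cos²(91° − 61°) = 0.235 I₀ · cos²(30°) = 0.1763 I₀.
Target fraction: 2.70 / 30.6 W = 0.08824 of I₀.
Need I₃/I₀ = 0.08824, so cos²(θ − 91°) = 0.08824 / 0.1763 = 0.5005.
θ − 91° = arccos(√0.5005) = 45.0°, giving θ ≈ 91 + 45.0 = 136.0°.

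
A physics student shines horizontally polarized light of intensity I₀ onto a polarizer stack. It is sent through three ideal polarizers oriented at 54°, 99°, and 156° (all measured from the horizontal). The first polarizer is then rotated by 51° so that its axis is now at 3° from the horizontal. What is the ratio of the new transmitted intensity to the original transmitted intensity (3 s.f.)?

I_new/I_old ≈ 0.0631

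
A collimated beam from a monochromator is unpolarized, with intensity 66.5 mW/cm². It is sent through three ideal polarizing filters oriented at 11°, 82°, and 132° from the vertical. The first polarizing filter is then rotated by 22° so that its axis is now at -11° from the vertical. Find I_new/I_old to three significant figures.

I_new/I_old ≈ 0.0258

Before rotation:
Unpolarized light through the first polarizer → I₁ = ½ I₀, now polarized at 11°.
I₂ = I₁ cos²(82° − 11°) = 0.5 I₀ · cos²(71°) = 0.053 I₀.
I₃ = I₂ cos²(132° − 82°) = 0.053 I₀ · cos²(50°) = 0.0219 I₀.
After rotation:
Unpolarized light through the first polarizer → I₁ = ½ I₀, now polarized at -11°.
Angle between axes 1 and 2: 87°. I₂ = 0.5 I₀ · cos²(87°) = 0.00137 I₀.
I₃ = I₂ cos²(132° − 82°) = 0.00137 I₀ · cos²(50°) = 0.0005659 I₀.
Ratio = 0.0005659 / 0.0219 = 0.02584.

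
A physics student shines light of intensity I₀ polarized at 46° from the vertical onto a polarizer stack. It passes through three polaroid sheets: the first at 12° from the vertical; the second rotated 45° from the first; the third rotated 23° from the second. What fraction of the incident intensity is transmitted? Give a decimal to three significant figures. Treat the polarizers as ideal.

By Malus's law, I₁ = I₀ cos²(12° − 46°) = I₀ cos²(34°) = 0.6873 I₀.
I₂ = I₁ cos²(45°) = 0.6873 · 0.5 I₀ = 0.3437 I₀.
I₃ = I₂ cos²(23°) = 0.3437 · 0.8473 I₀ = 0.2912 I₀.
Transmitted fraction = 0.2912.

≈ 0.291 I₀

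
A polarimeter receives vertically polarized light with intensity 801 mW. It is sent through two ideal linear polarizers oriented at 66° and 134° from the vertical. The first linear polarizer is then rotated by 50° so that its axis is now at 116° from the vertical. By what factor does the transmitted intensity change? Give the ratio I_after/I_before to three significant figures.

Before rotation:
I₁ = I₀ cos²(66° − 0°) = I₀ cos²(66°) = 0.1654 I₀.
I₂ = I₁ cos²(134° − 66°) = 0.1654 I₀ · cos²(68°) = 0.02322 I₀.
After rotation:
I₁ = I₀ cos²(116° − 0°) = I₀ cos²(64°) = 0.1922 I₀.
I₂ = I₁ cos²(134° − 116°) = 0.1922 I₀ · cos²(18°) = 0.1738 I₀.
Ratio = 0.1738 / 0.02322 = 7.487.

I_new/I_old ≈ 7.49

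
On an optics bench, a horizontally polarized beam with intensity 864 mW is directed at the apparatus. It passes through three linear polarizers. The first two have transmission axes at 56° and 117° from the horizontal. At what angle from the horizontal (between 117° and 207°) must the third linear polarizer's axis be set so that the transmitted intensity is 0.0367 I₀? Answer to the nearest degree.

By Malus's law, I₁ = I₀ cos²(56° − 0°) = I₀ cos²(56°) = 0.3127 I₀.
I₂ = I₁ cos²(117° − 56°) = 0.3127 I₀ · cos²(61°) = 0.0735 I₀.
Need I₃/I₀ = 0.0367, so cos²(θ − 117°) = 0.0367 / 0.0735 = 0.4993.
θ − 117° = arccos(√0.4993) = 45.0°, giving θ ≈ 117 + 45.0 = 162.0°.

θ ≈ 162°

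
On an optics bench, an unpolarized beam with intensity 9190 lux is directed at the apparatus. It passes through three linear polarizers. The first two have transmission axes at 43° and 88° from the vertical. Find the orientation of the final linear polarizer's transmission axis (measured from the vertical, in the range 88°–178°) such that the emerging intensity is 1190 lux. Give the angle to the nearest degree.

θ ≈ 132°

Unpolarized light through the first polarizer → I₁ = ½ I₀, now polarized at 43°.
I₂ = I₁ cos²(88° − 43°) = 0.5 I₀ · cos²(45°) = 0.25 I₀.
Target fraction: 1190 / 9190 lux = 0.1295 of I₀.
Need I₃/I₀ = 0.1295, so cos²(θ − 88°) = 0.1295 / 0.25 = 0.518.
θ − 88° = arccos(√0.518) = 44.0°, giving θ ≈ 88 + 44.0 = 132.0°.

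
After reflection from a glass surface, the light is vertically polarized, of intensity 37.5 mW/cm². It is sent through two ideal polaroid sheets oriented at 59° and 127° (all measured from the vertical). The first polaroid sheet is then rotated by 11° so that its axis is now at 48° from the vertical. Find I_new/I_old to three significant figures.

Before rotation:
I₁ = I₀ cos²(59° − 0°) = I₀ cos²(59°) = 0.2653 I₀.
I₂ = I₁ cos²(127° − 59°) = 0.2653 I₀ · cos²(68°) = 0.03722 I₀.
After rotation:
I₁ = I₀ cos²(48° − 0°) = I₀ cos²(48°) = 0.4477 I₀.
I₂ = I₁ cos²(127° − 48°) = 0.4477 I₀ · cos²(79°) = 0.0163 I₀.
Ratio = 0.0163 / 0.03722 = 0.4379.

I_new/I_old ≈ 0.438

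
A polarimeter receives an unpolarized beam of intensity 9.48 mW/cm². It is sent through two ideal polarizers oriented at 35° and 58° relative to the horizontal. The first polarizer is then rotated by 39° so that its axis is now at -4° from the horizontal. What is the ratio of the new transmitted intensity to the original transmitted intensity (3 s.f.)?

Before rotation:
Unpolarized light through the first polarizer → I₁ = ½ I₀, now polarized at 35°.
I₂ = I₁ cos²(58° − 35°) = 0.5 I₀ · cos²(23°) = 0.4237 I₀.
After rotation:
Unpolarized light through the first polarizer → I₁ = ½ I₀, now polarized at -4°.
I₂ = I₁ cos²(58° + 4°) = 0.5 I₀ · cos²(62°) = 0.1102 I₀.
Ratio = 0.1102 / 0.4237 = 0.2601.

I_new/I_old ≈ 0.260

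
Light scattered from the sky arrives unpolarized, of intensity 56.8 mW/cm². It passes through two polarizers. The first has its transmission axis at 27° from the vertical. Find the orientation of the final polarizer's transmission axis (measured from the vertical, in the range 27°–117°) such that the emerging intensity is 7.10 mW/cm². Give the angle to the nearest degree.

Unpolarized light through the first polarizer → I₁ = ½ I₀, now polarized at 27°.
Target fraction: 7.10 / 56.8 mW/cm² = 0.125 of I₀.
Need I₂/I₀ = 0.125, so cos²(θ − 27°) = 0.125 / 0.5 = 0.25.
θ − 27° = arccos(√0.25) = 60.0°, giving θ ≈ 27 + 60.0 = 87.0°.

θ ≈ 87°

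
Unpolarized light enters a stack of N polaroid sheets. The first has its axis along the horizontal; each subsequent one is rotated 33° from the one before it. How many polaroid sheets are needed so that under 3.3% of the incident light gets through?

First polarizer halves the unpolarized light: factor 1/2.
Each further stage multiplies by cos²(33°) = 0.7034.
After N polarizers: T = 0.5·0.7034^(N−1). Require T < 0.033 ⇒ N−1 > ln(0.033/0.5)/ln(0.7034) = 7.72, so N−1 ≥ 8 and N = 9.
Check: N=9 gives T = 0.02995 < 0.033; N=8 gives T = 0.04258.

N = 9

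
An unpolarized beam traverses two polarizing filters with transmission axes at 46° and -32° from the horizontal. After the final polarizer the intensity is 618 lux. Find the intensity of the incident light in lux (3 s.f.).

I₀ ≈ 2.86e4 lux

Unpolarized light through the first polarizer → I₁ = ½ I₀, now polarized at 46°.
I₂ = I₁ cos²(-32° − 46°) = 0.5 I₀ · cos²(78°) = 0.02161 I₀.
So 618 lux = 0.02161 I₀, giving I₀ = 618/0.02161 = 2.859e+04 lux.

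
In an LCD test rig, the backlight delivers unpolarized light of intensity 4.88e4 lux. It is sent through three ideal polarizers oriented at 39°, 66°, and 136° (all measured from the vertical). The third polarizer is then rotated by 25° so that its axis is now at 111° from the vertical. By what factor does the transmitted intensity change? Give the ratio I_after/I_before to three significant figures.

I_new/I_old ≈ 4.27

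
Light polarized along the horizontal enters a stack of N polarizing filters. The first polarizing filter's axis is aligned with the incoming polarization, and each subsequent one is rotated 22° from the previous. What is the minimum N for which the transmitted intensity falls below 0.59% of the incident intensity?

N = 35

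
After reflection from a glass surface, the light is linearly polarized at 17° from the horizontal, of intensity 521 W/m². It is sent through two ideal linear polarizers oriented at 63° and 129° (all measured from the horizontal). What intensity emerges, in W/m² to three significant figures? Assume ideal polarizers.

By Malus's law, I₁ = 521 W/m² · cos²(46°) = 251.4 W/m².
I₂ = I₁ · cos²(66°) = 251.4 · 0.1654 = 41.59 W/m².

I ≈ 41.6 W/m²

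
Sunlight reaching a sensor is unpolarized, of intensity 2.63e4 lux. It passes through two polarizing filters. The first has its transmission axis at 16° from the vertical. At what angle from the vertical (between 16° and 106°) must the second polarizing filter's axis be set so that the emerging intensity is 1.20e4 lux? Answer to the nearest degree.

θ ≈ 33°

Unpolarized light through the first polarizer → I₁ = ½ I₀, now polarized at 16°.
Target fraction: 1.20e4 / 2.63e4 lux = 0.4563 of I₀.
Need I₂/I₀ = 0.4563, so cos²(θ − 16°) = 0.4563 / 0.5 = 0.9125.
θ − 16° = arccos(√0.9125) = 17.2°, giving θ ≈ 16 + 17.2 = 33.2°.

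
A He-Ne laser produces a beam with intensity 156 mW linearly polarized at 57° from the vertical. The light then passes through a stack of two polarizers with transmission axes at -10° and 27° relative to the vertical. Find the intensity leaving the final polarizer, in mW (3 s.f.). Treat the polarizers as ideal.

I₁ = 156 mW · cos²(67°) = 23.82 mW.
I₂ = I₁ · cos²(37°) = 23.82 · 0.6378 = 15.19 mW.

I ≈ 15.2 mW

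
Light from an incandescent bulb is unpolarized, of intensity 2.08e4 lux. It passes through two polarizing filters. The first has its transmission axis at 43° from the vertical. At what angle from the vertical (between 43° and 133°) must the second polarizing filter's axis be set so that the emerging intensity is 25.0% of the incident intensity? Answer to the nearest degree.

θ ≈ 88°

Unpolarized light through the first polarizer → I₁ = ½ I₀, now polarized at 43°.
Need I₂/I₀ = 0.25, so cos²(θ − 43°) = 0.25 / 0.5 = 0.5.
θ − 43° = arccos(√0.5) = 45.0°, giving θ ≈ 43 + 45.0 = 88.0°.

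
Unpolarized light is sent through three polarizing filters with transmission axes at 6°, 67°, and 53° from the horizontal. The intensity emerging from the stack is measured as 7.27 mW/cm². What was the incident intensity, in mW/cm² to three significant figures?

I₀ ≈ 65.7 mW/cm²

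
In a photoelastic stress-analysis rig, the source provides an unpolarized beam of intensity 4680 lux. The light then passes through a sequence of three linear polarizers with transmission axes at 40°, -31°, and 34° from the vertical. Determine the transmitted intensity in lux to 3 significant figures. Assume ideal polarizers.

I ≈ 44.3 lux

Unpolarized light through the first polarizer → I₁ = 4680 lux/2 = 2340 lux, polarized at 40°.
I₂ = I₁ · cos²(71°) = 2340 · 0.106 = 248 lux.
I₃ = I₂ · cos²(65°) = 248 · 0.1786 = 44.3 lux.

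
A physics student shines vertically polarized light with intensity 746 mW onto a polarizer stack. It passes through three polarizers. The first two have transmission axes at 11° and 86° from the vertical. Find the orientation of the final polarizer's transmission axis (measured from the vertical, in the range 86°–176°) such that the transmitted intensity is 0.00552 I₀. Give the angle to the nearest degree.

I₁ = I₀ cos²(11° − 0°) = I₀ cos²(11°) = 0.9636 I₀.
I₂ = I₁ cos²(86° − 11°) = 0.9636 I₀ · cos²(75°) = 0.06455 I₀.
Need I₃/I₀ = 0.00552, so cos²(θ − 86°) = 0.00552 / 0.06455 = 0.08552.
θ − 86° = arccos(√0.08552) = 73.0°, giving θ ≈ 86 + 73.0 = 159.0°.

θ ≈ 159°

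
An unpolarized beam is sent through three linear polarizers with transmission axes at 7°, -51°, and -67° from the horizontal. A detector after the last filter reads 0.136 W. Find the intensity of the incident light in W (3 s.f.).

I₀ ≈ 1.05 W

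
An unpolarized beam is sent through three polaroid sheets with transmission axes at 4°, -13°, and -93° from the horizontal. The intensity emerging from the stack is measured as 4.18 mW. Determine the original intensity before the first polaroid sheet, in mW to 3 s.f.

I₀ ≈ 303 mW

Unpolarized light through the first polarizer → I₁ = ½ I₀, now polarized at 4°.
I₂ = I₁ cos²(-13° − 4°) = 0.5 I₀ · cos²(17°) = 0.4573 I₀.
I₃ = I₂ cos²(-93° + 13°) = 0.4573 I₀ · cos²(80°) = 0.01379 I₀.
So 4.18 mW = 0.01379 I₀, giving I₀ = 4.18/0.01379 = 303.2 mW.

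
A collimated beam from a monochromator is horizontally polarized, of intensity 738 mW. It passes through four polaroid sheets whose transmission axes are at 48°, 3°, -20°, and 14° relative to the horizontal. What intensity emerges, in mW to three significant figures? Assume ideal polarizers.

I ≈ 96.2 mW

I₁ = 738 mW · cos²(48°) = 330.4 mW.
I₂ = I₁ · cos²(45°) = 330.4 · 0.5 = 165.2 mW.
I₃ = I₂ · cos²(23°) = 165.2 · 0.8473 = 140 mW.
I₄ = I₃ · cos²(34°) = 140 · 0.6873 = 96.22 mW.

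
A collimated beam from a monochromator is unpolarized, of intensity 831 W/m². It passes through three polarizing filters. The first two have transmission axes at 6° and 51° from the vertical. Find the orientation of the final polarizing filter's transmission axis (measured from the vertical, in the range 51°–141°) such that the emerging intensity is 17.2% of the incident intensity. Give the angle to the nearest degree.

Unpolarized light through the first polarizer → I₁ = ½ I₀, now polarized at 6°.
I₂ = I₁ cos²(51° − 6°) = 0.5 I₀ · cos²(45°) = 0.25 I₀.
Need I₃/I₀ = 0.172, so cos²(θ − 51°) = 0.172 / 0.25 = 0.688.
θ − 51° = arccos(√0.688) = 34.0°, giving θ ≈ 51 + 34.0 = 85.0°.

θ ≈ 85°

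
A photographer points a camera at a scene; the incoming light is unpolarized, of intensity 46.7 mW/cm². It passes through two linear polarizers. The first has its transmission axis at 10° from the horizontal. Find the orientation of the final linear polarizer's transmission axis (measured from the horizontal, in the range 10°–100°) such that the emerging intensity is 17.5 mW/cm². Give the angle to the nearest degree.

θ ≈ 40°

Unpolarized light through the first polarizer → I₁ = ½ I₀, now polarized at 10°.
Target fraction: 17.5 / 46.7 mW/cm² = 0.3747 of I₀.
Need I₂/I₀ = 0.3747, so cos²(θ − 10°) = 0.3747 / 0.5 = 0.7495.
θ − 10° = arccos(√0.7495) = 30.0°, giving θ ≈ 10 + 30.0 = 40.0°.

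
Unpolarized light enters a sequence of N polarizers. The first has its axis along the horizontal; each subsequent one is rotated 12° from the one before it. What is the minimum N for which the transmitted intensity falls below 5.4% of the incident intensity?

N = 52

First polarizer halves the unpolarized light: factor 1/2.
Each further stage multiplies by cos²(12°) = 0.9568.
After N polarizers: T = 0.5·0.9568^(N−1). Require T < 0.054 ⇒ N−1 > ln(0.054/0.5)/ln(0.9568) = 50.37, so N−1 ≥ 51 and N = 52.
Check: N=52 gives T = 0.05251 < 0.054; N=51 gives T = 0.05488.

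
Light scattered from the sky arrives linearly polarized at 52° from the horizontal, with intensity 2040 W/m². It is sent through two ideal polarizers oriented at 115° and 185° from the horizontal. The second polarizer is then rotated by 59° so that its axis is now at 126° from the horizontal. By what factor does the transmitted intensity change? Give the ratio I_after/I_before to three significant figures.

I_new/I_old ≈ 8.24

Before rotation:
By Malus's law, I₁ = I₀ cos²(115° − 52°) = I₀ cos²(63°) = 0.2061 I₀.
I₂ = I₁ cos²(185° − 115°) = 0.2061 I₀ · cos²(70°) = 0.02411 I₀.
After rotation:
I₁ = I₀ cos²(115° − 52°) = I₀ cos²(63°) = 0.2061 I₀.
I₂ = I₁ cos²(126° − 115°) = 0.2061 I₀ · cos²(11°) = 0.1986 I₀.
Ratio = 0.1986 / 0.02411 = 8.237.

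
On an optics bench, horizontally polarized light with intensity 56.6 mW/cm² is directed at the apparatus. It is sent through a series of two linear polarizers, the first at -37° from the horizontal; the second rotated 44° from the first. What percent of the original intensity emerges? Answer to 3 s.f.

By Malus's law, I₁ = 56.6 mW/cm² · cos²(37°) = 36.1 mW/cm².
I₂ = I₁ · cos²(44°) = 36.1 · 0.5174 = 18.68 mW/cm².
That is 33% of the incident intensity.

≈ 33.0%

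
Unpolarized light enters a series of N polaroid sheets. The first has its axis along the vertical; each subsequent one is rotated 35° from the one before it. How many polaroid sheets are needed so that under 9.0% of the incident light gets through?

First polarizer halves the unpolarized light: factor 1/2.
Each further stage multiplies by cos²(35°) = 0.671.
After N polarizers: T = 0.5·0.671^(N−1). Require T < 0.090 ⇒ N−1 > ln(0.090/0.5)/ln(0.671) = 4.30, so N−1 ≥ 5 and N = 6.
Check: N=6 gives T = 0.06802 < 0.090; N=5 gives T = 0.1014.

N = 6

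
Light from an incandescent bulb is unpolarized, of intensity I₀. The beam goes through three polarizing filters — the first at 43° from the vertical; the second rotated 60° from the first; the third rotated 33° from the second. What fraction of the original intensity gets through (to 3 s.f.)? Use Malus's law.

≈ 0.0879 I₀

Unpolarized light through the first polarizer → I₁ = ½ I₀, now polarized at 43°.
I₂ = I₁ cos²(60°) = 0.5 · 0.25 I₀ = 0.125 I₀.
I₃ = I₂ cos²(33°) = 0.125 · 0.7034 I₀ = 0.08792 I₀.
Transmitted fraction = 0.08792.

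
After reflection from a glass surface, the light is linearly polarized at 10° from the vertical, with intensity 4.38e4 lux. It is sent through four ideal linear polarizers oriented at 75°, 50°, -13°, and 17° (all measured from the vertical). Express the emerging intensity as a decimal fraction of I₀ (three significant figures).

I₁ = 4.38e4 lux · cos²(65°) = 7823 lux.
I₂ = I₁ · cos²(25°) = 7823 · 0.8214 = 6426 lux.
I₃ = I₂ · cos²(63°) = 6426 · 0.2061 = 1324 lux.
I₄ = I₃ · cos²(30°) = 1324 · 0.75 = 993.3 lux.
Transmitted fraction = 0.02268.

I/I₀ ≈ 0.0227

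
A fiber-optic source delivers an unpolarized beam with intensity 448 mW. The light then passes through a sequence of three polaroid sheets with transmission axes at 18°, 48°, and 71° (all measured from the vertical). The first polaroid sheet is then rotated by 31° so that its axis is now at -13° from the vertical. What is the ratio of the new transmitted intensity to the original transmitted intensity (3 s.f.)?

Before rotation:
Unpolarized light through the first polarizer → I₁ = ½ I₀, now polarized at 18°.
I₂ = I₁ cos²(48° − 18°) = 0.5 I₀ · cos²(30°) = 0.375 I₀.
I₃ = I₂ cos²(71° − 48°) = 0.375 I₀ · cos²(23°) = 0.3177 I₀.
After rotation:
Unpolarized light through the first polarizer → I₁ = ½ I₀, now polarized at -13°.
I₂ = I₁ cos²(48° + 13°) = 0.5 I₀ · cos²(61°) = 0.1175 I₀.
I₃ = I₂ cos²(71° − 48°) = 0.1175 I₀ · cos²(23°) = 0.09958 I₀.
Ratio = 0.09958 / 0.3177 = 0.3134.

I_new/I_old ≈ 0.313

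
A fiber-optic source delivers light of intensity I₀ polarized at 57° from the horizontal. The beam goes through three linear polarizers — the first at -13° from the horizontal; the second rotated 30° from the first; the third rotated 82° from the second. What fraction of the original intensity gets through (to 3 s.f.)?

I₁ = I₀ cos²(-13° − 57°) = I₀ cos²(70°) = 0.117 I₀.
I₂ = I₁ cos²(30°) = 0.117 · 0.75 I₀ = 0.08773 I₀.
I₃ = I₂ cos²(82°) = 0.08773 · 0.01937 I₀ = 0.001699 I₀.
Transmitted fraction = 0.001699.

≈ 0.00170 I₀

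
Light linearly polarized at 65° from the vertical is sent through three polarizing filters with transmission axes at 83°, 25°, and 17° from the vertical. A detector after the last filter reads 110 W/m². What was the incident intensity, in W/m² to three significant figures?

I₀ ≈ 442 W/m²

I₁ = I₀ cos²(83° − 65°) = I₀ cos²(18°) = 0.9045 I₀.
I₂ = I₁ cos²(25° − 83°) = 0.9045 I₀ · cos²(58°) = 0.254 I₀.
I₃ = I₂ cos²(17° − 25°) = 0.254 I₀ · cos²(8°) = 0.2491 I₀.
So 110 W/m² = 0.2491 I₀, giving I₀ = 110/0.2491 = 441.6 W/m².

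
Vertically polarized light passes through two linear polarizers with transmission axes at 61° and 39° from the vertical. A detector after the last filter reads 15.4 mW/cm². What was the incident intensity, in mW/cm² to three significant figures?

I₀ ≈ 76.2 mW/cm²

I₁ = I₀ cos²(61° − 0°) = I₀ cos²(61°) = 0.235 I₀.
I₂ = I₁ cos²(39° − 61°) = 0.235 I₀ · cos²(22°) = 0.2021 I₀.
So 15.4 mW/cm² = 0.2021 I₀, giving I₀ = 15.4/0.2021 = 76.22 mW/cm².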